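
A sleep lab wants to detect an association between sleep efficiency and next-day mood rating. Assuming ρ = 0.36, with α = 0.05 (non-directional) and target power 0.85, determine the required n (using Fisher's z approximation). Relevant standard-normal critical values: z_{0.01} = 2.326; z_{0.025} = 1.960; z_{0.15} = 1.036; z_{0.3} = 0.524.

n = 67

Fisher's z: C = ½·ln((1+r)/(1−r)) = ½·ln(2.1250) = 0.3769.
n = ((z_{α/2} + z_β)/C)² + 3.
(1.960 + 1.036) / 0.3769 = 2.996 / 0.3769 = 7.949.
n = 7.949² + 3 = 63.19 + 3 = 66.2.
Round up.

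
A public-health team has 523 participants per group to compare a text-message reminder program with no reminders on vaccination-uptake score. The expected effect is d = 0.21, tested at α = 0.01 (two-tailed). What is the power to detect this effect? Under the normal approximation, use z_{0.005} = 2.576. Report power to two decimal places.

For two equal groups, power = Φ(d·√(n/2) − z_{α/2}).
d·√(n/2) = 0.21 × √(523/2) = 0.21 × 16.171 = 3.396.
z_β = 3.396 − 2.576 = 0.820.
Power = Φ(0.820) = 0.794.

power ≈ 0.79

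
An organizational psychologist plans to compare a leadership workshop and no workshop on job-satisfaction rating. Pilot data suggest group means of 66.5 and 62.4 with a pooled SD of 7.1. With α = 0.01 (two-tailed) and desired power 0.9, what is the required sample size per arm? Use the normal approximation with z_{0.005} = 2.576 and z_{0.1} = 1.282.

n = 90 per group

Cohen's d = |M₁ − M₂| / SD_pooled = |66.5 − 62.4| / 7.1 = 4.1 / 7.1 = 0.577.
For two independent groups with equal n: n = 2·((z_{α/2} + z_β) / d)².
z_{α/2} + z_β = 2.576 + 1.282 = 3.858.
n = 2 × (3.858 / 0.577)² = 2 × 6.686² = 2 × 44.71 = 89.4.
Round up to the next whole participant.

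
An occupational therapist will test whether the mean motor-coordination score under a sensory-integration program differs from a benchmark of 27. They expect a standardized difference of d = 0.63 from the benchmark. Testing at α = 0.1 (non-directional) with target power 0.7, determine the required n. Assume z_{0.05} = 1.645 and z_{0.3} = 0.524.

For a one-sample test: n = ((z_{α/2} + z_β) / d)².
z_{α/2} + z_β = 1.645 + 0.524 = 2.169.
n = (2.169 / 0.63)² = 3.443² = 11.85.
Round up.

n = 12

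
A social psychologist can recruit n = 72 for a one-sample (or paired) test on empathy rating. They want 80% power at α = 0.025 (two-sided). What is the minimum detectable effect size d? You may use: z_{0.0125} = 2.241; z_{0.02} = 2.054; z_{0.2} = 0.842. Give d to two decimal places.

For a single sample (or paired design) of n = 72: d_min = (z_{α/2} + z_β)/√n.
z-sum = 2.241 + 0.842 = 3.083.
d_min = 3.083 / √72 = 3.083 / 8.485 = 0.363.

d_min ≈ 0.36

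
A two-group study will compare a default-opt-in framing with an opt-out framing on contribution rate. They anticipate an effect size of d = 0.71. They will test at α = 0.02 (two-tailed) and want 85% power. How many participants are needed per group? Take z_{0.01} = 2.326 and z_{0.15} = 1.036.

For two independent groups with equal n: n = 2·((z_{α/2} + z_β) / d)².
z_{α/2} + z_β = 2.326 + 1.036 = 3.362.
n = 2 × (3.362 / 0.71)² = 2 × 4.735² = 2 × 22.42 = 44.8.
Round up to the next whole participant.

n = 45 per group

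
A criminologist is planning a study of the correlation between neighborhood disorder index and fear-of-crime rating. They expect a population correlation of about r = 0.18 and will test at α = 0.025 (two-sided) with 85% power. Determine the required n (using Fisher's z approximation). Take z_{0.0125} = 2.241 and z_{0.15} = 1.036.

Fisher's z: C = ½·ln((1+r)/(1−r)) = ½·ln(1.4390) = 0.1820.
n = ((z_{α/2} + z_β)/C)² + 3.
(2.241 + 1.036) / 0.1820 = 3.277 / 0.1820 = 18.005.
n = 18.005² + 3 = 324.20 + 3 = 327.2.
Round up.

n = 328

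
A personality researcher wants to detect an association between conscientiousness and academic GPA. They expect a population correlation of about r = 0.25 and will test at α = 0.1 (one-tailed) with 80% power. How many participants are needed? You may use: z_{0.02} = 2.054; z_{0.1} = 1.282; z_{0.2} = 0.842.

n = 73

Fisher's z: C = ½·ln((1+r)/(1−r)) = ½·ln(1.6667) = 0.2554.
n = ((z_{α} + z_β)/C)² + 3.
(1.282 + 0.842) / 0.2554 = 2.124 / 0.2554 = 8.316.
n = 8.316² + 3 = 69.16 + 3 = 72.2.
Round up.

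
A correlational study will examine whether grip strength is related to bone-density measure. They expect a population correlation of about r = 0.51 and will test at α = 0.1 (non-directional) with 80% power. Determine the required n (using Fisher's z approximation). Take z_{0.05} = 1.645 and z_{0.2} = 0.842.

Fisher's z: C = ½·ln((1+r)/(1−r)) = ½·ln(3.0816) = 0.5627.
n = ((z_{α/2} + z_β)/C)² + 3.
(1.645 + 0.842) / 0.5627 = 2.487 / 0.5627 = 4.420.
n = 4.420² + 3 = 19.53 + 3 = 22.5.
Round up.

n = 23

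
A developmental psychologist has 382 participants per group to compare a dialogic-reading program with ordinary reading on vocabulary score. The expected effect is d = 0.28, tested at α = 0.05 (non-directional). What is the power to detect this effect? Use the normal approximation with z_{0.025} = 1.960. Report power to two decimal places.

power ≈ 0.97

For two equal groups, power = Φ(d·√(n/2) − z_{α/2}).
d·√(n/2) = 0.28 × √(382/2) = 0.28 × 13.820 = 3.870.
z_β = 3.870 − 1.960 = 1.910.
Power = Φ(1.910) = 0.972.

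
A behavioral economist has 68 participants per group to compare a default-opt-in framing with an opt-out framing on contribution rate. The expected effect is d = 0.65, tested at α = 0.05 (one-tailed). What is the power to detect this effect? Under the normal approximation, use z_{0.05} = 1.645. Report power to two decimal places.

power ≈ 0.98

For two equal groups, power = Φ(d·√(n/2) − z_{α}).
d·√(n/2) = 0.65 × √(68/2) = 0.65 × 5.831 = 3.790.
z_β = 3.790 − 1.645 = 2.145.
Power = Φ(2.145) = 0.984.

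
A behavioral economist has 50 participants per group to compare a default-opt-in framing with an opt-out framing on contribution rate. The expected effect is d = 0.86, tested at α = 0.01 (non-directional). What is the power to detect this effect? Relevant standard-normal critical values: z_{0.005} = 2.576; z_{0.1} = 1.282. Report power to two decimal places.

power ≈ 0.96

For two equal groups, power = Φ(d·√(n/2) − z_{α/2}).
d·√(n/2) = 0.86 × √(50/2) = 0.86 × 5.000 = 4.300.
z_β = 4.300 − 2.576 = 1.724.
Power = Φ(1.724) = 0.958.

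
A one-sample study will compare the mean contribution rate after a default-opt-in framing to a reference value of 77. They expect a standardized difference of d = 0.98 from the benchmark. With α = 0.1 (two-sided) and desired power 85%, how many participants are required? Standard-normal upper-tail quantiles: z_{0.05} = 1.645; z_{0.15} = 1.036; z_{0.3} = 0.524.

n = 8

For a one-sample test: n = ((z_{α/2} + z_β) / d)².
z_{α/2} + z_β = 1.645 + 1.036 = 2.681.
n = (2.681 / 0.98)² = 2.736² = 7.48.
Round up.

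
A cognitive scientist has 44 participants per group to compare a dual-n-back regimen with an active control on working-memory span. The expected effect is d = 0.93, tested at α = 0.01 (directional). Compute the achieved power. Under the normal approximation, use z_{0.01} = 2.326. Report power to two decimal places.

For two equal groups, power = Φ(d·√(n/2) − z_{α}).
d·√(n/2) = 0.93 × √(44/2) = 0.93 × 4.690 = 4.362.
z_β = 4.362 − 2.326 = 2.036.
Power = Φ(2.036) = 0.979.

power ≈ 0.98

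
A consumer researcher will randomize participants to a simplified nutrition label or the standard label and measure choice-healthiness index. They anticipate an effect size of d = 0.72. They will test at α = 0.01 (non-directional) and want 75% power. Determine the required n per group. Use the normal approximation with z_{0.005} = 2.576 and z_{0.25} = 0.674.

n = 41 per group

For two independent groups with equal n: n = 2·((z_{α/2} + z_β) / d)².
z_{α/2} + z_β = 2.576 + 0.674 = 3.250.
n = 2 × (3.250 / 0.72)² = 2 × 4.514² = 2 × 20.38 = 40.8.
Round up to the next whole participant.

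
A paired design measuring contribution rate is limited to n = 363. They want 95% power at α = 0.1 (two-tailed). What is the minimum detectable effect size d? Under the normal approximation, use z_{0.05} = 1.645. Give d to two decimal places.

d_min ≈ 0.17

For a single sample (or paired design) of n = 363: d_min = (z_{α/2} + z_β)/√n.
z-sum = 1.645 + 1.645 = 3.290.
d_min = 3.290 / √363 = 3.290 / 19.053 = 0.173.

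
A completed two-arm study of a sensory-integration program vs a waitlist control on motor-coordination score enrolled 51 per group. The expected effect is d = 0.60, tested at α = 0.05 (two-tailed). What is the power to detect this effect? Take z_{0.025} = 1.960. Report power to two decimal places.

For two equal groups, power = Φ(d·√(n/2) − z_{α/2}).
d·√(n/2) = 0.60 × √(51/2) = 0.60 × 5.050 = 3.030.
z_β = 3.030 − 1.960 = 1.070.
Power = Φ(1.070) = 0.858.

power ≈ 0.86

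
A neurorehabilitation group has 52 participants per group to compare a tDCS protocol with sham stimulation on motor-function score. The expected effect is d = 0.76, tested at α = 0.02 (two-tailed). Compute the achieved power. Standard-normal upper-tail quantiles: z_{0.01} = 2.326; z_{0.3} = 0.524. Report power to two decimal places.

For two equal groups, power = Φ(d·√(n/2) − z_{α/2}).
d·√(n/2) = 0.76 × √(52/2) = 0.76 × 5.099 = 3.875.
z_β = 3.875 − 2.326 = 1.549.
Power = Φ(1.549) = 0.939.

power ≈ 0.94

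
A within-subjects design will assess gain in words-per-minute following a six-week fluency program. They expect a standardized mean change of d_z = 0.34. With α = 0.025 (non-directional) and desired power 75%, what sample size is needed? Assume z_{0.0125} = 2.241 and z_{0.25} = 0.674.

For a paired (one-sample on differences) test: n = ((z_{α/2} + z_β) / d)².
z_{α/2} + z_β = 2.241 + 0.674 = 2.915.
n = (2.915 / 0.34)² = 8.574² = 73.51.
Round up.

n = 74 pairs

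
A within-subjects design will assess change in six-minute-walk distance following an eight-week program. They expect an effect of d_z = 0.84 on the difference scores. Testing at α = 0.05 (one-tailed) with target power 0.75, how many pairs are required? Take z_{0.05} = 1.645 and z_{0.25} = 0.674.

For a paired (one-sample on differences) test: n = ((z_{α} + z_β) / d)².
z_{α} + z_β = 1.645 + 0.674 = 2.319.
n = (2.319 / 0.84)² = 2.761² = 7.62.
Round up.

n = 8 pairs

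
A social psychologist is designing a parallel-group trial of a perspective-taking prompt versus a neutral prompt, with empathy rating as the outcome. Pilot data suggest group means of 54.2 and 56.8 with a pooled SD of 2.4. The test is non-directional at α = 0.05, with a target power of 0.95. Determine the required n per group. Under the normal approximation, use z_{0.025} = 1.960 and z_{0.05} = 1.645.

n = 23 per group

Cohen's d = |M₁ − M₂| / SD_pooled = |54.2 − 56.8| / 2.4 = 2.6 / 2.4 = 1.083.
For two independent groups with equal n: n = 2·((z_{α/2} + z_β) / d)².
z_{α/2} + z_β = 1.960 + 1.645 = 3.605.
n = 2 × (3.605 / 1.083)² = 2 × 3.329² = 2 × 11.08 = 22.2.
Round up to the next whole participant.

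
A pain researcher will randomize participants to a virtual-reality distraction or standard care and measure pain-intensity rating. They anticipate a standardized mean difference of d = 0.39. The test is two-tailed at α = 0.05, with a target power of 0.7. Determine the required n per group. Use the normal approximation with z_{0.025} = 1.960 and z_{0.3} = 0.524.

n = 82 per group

For two independent groups with equal n: n = 2·((z_{α/2} + z_β) / d)².
z_{α/2} + z_β = 1.960 + 0.524 = 2.484.
n = 2 × (2.484 / 0.39)² = 2 × 6.369² = 2 × 40.57 = 81.1.
Round up to the next whole participant.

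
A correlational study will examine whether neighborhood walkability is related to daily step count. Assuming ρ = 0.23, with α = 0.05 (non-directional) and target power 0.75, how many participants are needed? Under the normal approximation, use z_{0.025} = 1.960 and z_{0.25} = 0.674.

n = 130

Fisher's z: C = ½·ln((1+r)/(1−r)) = ½·ln(1.5974) = 0.2342.
n = ((z_{α/2} + z_β)/C)² + 3.
(1.960 + 0.674) / 0.2342 = 2.634 / 0.2342 = 11.247.
n = 11.247² + 3 = 126.49 + 3 = 129.5.
Round up.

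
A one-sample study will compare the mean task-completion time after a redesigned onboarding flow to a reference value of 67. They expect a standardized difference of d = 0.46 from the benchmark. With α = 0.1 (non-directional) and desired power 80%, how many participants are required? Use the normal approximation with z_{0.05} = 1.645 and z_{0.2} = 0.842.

For a one-sample test: n = ((z_{α/2} + z_β) / d)².
z_{α/2} + z_β = 1.645 + 0.842 = 2.487.
n = (2.487 / 0.46)² = 5.407² = 29.23.
Round up.

n = 30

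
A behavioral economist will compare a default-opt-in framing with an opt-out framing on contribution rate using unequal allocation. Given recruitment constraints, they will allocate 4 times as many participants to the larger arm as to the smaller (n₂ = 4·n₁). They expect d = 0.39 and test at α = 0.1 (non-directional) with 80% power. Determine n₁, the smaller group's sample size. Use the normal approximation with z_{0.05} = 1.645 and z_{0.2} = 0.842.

n₁ = 51

With allocation ratio k = n₂/n₁ = 4, Var(x̄₁−x̄₂) = σ²(1/n₁ + 1/(k·n₁)) = σ²·(k+1)/(k·n₁).
So n₁ = (1 + 1/k)·((z_{α/2} + z_β)/d)² = 1.250 × (2.487/0.39)².
n₁ = 1.250 × 40.67 = 50.8.
Round up: n₁ = 51, giving n₂ = 4 × 51 = 204.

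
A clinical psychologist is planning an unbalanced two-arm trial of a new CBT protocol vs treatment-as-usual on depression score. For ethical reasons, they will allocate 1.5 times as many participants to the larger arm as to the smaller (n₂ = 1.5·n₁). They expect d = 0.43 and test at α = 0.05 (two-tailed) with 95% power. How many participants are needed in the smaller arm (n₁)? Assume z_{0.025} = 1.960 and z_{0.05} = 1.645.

With allocation ratio k = n₂/n₁ = 1.5, Var(x̄₁−x̄₂) = σ²(1/n₁ + 1/(k·n₁)) = σ²·(k+1)/(k·n₁).
So n₁ = (1 + 1/k)·((z_{α/2} + z_β)/d)² = 1.667 × (3.605/0.43)².
n₁ = 1.667 × 70.29 = 117.1.
Round up: n₁ = 118, giving n₂ = 1.5 × 118 = 177.

n₁ = 118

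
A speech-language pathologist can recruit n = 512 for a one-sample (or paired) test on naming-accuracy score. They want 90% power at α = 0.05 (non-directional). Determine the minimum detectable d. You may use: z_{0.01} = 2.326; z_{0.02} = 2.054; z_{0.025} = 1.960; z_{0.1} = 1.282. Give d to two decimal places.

d_min ≈ 0.14

For a single sample (or paired design) of n = 512: d_min = (z_{α/2} + z_β)/√n.
z-sum = 1.960 + 1.282 = 3.242.
d_min = 3.242 / √512 = 3.242 / 22.627 = 0.143.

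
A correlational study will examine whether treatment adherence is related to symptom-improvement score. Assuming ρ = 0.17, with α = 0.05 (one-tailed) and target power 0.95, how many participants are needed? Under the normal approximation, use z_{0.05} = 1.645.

Fisher's z: C = ½·ln((1+r)/(1−r)) = ½·ln(1.4096) = 0.1717.
n = ((z_{α} + z_β)/C)² + 3.
(1.645 + 1.645) / 0.1717 = 3.290 / 0.1717 = 19.161.
n = 19.161² + 3 = 367.16 + 3 = 370.2.
Round up.

n = 371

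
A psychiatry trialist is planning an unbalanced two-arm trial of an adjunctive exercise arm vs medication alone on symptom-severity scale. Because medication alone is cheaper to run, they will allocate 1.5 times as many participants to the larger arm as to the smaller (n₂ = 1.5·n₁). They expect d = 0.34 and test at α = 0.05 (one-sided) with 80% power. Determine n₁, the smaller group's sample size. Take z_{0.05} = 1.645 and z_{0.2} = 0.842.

n₁ = 90

With allocation ratio k = n₂/n₁ = 1.5, Var(x̄₁−x̄₂) = σ²(1/n₁ + 1/(k·n₁)) = σ²·(k+1)/(k·n₁).
So n₁ = (1 + 1/k)·((z_{α} + z_β)/d)² = 1.667 × (2.487/0.34)².
n₁ = 1.667 × 53.50 = 89.2.
Round up: n₁ = 90, giving n₂ = 1.5 × 90 = 135.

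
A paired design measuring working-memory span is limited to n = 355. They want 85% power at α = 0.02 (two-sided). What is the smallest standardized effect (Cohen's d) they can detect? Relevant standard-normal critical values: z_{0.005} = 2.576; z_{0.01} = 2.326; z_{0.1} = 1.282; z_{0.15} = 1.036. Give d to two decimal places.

d_min ≈ 0.18

For a single sample (or paired design) of n = 355: d_min = (z_{α/2} + z_β)/√n.
z-sum = 2.326 + 1.036 = 3.362.
d_min = 3.362 / √355 = 3.362 / 18.841 = 0.178.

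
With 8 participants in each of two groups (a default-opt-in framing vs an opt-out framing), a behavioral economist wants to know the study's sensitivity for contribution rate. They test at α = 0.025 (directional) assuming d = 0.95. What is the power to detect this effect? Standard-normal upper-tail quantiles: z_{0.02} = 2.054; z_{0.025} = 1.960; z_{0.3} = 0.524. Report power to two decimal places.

For two equal groups, power = Φ(d·√(n/2) − z_{α}).
d·√(n/2) = 0.95 × √(8/2) = 0.95 × 2.000 = 1.900.
z_β = 1.900 − 1.960 = -0.060.
Power = Φ(-0.060) = 0.476.

power ≈ 0.48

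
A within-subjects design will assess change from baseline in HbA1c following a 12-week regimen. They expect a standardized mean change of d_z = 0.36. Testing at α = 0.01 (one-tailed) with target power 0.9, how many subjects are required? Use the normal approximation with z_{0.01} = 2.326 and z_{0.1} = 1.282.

n = 101 pairs

For a paired (one-sample on differences) test: n = ((z_{α} + z_β) / d)².
z_{α} + z_β = 2.326 + 1.282 = 3.608.
n = (3.608 / 0.36)² = 10.022² = 100.44.
Round up.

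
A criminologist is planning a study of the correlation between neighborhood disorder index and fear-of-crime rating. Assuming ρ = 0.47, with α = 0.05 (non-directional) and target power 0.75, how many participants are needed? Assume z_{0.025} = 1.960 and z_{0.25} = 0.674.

Fisher's z: C = ½·ln((1+r)/(1−r)) = ½·ln(2.7736) = 0.5101.
n = ((z_{α/2} + z_β)/C)² + 3.
(1.960 + 0.674) / 0.5101 = 2.634 / 0.5101 = 5.164.
n = 5.164² + 3 = 26.66 + 3 = 29.7.
Round up.

n = 30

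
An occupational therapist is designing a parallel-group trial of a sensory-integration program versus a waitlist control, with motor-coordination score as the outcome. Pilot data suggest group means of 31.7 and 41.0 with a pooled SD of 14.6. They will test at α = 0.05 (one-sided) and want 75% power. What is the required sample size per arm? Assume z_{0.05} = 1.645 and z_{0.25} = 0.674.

n = 27 per group

Cohen's d = |M₁ − M₂| / SD_pooled = |31.7 − 41.0| / 14.6 = 9.3 / 14.6 = 0.637.
For two independent groups with equal n: n = 2·((z_{α} + z_β) / d)².
z_{α} + z_β = 1.645 + 0.674 = 2.319.
n = 2 × (2.319 / 0.637)² = 2 × 3.641² = 2 × 13.25 = 26.5.
Round up to the next whole participant.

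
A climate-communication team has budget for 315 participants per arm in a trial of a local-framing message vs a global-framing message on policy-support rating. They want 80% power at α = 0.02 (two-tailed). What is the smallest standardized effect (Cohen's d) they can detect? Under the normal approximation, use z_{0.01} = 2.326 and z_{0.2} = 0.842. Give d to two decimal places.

For two independent groups of n = 315 each: d_min = (z_{α/2} + z_β)·√(2/n).
z-sum = 2.326 + 0.842 = 3.168.
d_min = 3.168 × √(2/315) = 3.168 × 0.0797 = 0.252.

d_min ≈ 0.25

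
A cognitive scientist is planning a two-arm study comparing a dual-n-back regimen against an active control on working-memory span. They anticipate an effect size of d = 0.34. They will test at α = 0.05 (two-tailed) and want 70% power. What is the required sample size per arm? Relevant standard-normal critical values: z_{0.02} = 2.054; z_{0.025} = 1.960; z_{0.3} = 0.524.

n = 107 per group

For two independent groups with equal n: n = 2·((z_{α/2} + z_β) / d)².
z_{α/2} + z_β = 1.960 + 0.524 = 2.484.
n = 2 × (2.484 / 0.34)² = 2 × 7.306² = 2 × 53.38 = 106.8.
Round up to the next whole participant.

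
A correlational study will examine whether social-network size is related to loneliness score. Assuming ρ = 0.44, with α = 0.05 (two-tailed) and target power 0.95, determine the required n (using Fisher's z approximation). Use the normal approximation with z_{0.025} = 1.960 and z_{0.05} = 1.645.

n = 62

Fisher's z: C = ½·ln((1+r)/(1−r)) = ½·ln(2.5714) = 0.4722.
n = ((z_{α/2} + z_β)/C)² + 3.
(1.960 + 1.645) / 0.4722 = 3.605 / 0.4722 = 7.634.
n = 7.634² + 3 = 58.29 + 3 = 61.3.
Round up.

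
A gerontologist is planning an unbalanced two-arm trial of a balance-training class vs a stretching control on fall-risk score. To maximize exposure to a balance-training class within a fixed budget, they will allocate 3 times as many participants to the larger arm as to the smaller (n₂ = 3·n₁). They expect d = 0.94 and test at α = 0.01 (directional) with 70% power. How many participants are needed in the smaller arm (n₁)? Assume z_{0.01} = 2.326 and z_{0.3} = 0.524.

With allocation ratio k = n₂/n₁ = 3, Var(x̄₁−x̄₂) = σ²(1/n₁ + 1/(k·n₁)) = σ²·(k+1)/(k·n₁).
So n₁ = (1 + 1/k)·((z_{α} + z_β)/d)² = 1.333 × (2.850/0.94)².
n₁ = 1.333 × 9.19 = 12.3.
Round up: n₁ = 13, giving n₂ = 3 × 13 = 39.

n₁ = 13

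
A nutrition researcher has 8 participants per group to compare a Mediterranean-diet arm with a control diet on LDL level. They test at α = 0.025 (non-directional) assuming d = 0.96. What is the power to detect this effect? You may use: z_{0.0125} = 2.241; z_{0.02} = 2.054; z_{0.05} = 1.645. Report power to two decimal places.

For two equal groups, power = Φ(d·√(n/2) − z_{α/2}).
d·√(n/2) = 0.96 × √(8/2) = 0.96 × 2.000 = 1.920.
z_β = 1.920 − 2.241 = -0.321.
Power = Φ(-0.321) = 0.374.

power ≈ 0.37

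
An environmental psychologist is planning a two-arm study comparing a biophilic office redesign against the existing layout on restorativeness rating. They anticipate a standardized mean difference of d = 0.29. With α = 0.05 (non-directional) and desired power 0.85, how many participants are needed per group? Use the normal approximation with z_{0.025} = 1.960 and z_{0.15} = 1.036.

For two independent groups with equal n: n = 2·((z_{α/2} + z_β) / d)².
z_{α/2} + z_β = 1.960 + 1.036 = 2.996.
n = 2 × (2.996 / 0.29)² = 2 × 10.331² = 2 × 106.73 = 213.5.
Round up to the next whole participant.

n = 214 per group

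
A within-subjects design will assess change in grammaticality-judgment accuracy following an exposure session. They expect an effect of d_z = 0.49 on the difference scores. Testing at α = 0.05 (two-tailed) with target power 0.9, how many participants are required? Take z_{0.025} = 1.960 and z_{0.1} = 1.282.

n = 44 pairs

For a paired (one-sample on differences) test: n = ((z_{α/2} + z_β) / d)².
z_{α/2} + z_β = 1.960 + 1.282 = 3.242.
n = (3.242 / 0.49)² = 6.616² = 43.78.
Round up.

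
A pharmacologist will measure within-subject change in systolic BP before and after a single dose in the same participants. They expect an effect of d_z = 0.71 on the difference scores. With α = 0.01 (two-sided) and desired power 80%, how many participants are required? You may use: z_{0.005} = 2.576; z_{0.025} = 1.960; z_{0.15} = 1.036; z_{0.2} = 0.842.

n = 24 pairs

For a paired (one-sample on differences) test: n = ((z_{α/2} + z_β) / d)².
z_{α/2} + z_β = 2.576 + 0.842 = 3.418.
n = (3.418 / 0.71)² = 4.814² = 23.18.
Round up.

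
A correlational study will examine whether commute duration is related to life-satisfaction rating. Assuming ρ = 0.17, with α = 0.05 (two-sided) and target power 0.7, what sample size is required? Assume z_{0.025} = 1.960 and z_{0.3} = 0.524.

Fisher's z: C = ½·ln((1+r)/(1−r)) = ½·ln(1.4096) = 0.1717.
n = ((z_{α/2} + z_β)/C)² + 3.
(1.960 + 0.524) / 0.1717 = 2.484 / 0.1717 = 14.467.
n = 14.467² + 3 = 209.30 + 3 = 212.3.
Round up.

n = 213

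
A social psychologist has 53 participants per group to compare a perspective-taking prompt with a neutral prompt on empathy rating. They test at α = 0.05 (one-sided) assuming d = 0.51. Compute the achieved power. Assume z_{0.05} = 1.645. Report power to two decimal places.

For two equal groups, power = Φ(d·√(n/2) − z_{α}).
d·√(n/2) = 0.51 × √(53/2) = 0.51 × 5.148 = 2.625.
z_β = 2.625 − 1.645 = 0.980.
Power = Φ(0.980) = 0.837.

power ≈ 0.84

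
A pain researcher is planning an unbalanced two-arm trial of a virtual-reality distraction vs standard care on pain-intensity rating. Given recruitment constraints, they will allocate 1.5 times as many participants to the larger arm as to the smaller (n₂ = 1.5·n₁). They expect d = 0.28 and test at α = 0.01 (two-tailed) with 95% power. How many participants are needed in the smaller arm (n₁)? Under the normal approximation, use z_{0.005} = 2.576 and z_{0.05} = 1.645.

With allocation ratio k = n₂/n₁ = 1.5, Var(x̄₁−x̄₂) = σ²(1/n₁ + 1/(k·n₁)) = σ²·(k+1)/(k·n₁).
So n₁ = (1 + 1/k)·((z_{α/2} + z_β)/d)² = 1.667 × (4.221/0.28)².
n₁ = 1.667 × 227.26 = 378.8.
Round up: n₁ = 379, giving n₂ = ⌈1.5 × 379⌉ = ⌈568.5⌉ = 569.

n₁ = 379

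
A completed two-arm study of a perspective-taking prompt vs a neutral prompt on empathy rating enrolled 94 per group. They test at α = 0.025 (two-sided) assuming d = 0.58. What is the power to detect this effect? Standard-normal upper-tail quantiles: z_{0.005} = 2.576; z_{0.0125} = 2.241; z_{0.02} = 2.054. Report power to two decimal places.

For two equal groups, power = Φ(d·√(n/2) − z_{α/2}).
d·√(n/2) = 0.58 × √(94/2) = 0.58 × 6.856 = 3.976.
z_β = 3.976 − 2.241 = 1.735.
Power = Φ(1.735) = 0.959.

power ≈ 0.96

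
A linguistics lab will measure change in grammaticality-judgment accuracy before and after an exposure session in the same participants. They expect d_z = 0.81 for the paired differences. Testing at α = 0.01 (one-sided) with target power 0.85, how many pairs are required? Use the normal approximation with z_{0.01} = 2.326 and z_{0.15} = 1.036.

For a paired (one-sample on differences) test: n = ((z_{α} + z_β) / d)².
z_{α} + z_β = 2.326 + 1.036 = 3.362.
n = (3.362 / 0.81)² = 4.151² = 17.23.
Round up.

n = 18 pairs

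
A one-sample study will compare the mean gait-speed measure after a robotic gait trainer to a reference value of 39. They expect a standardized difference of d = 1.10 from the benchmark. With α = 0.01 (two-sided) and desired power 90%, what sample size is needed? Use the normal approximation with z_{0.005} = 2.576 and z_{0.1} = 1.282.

For a one-sample test: n = ((z_{α/2} + z_β) / d)².
z_{α/2} + z_β = 2.576 + 1.282 = 3.858.
n = (3.858 / 1.10)² = 3.507² = 12.30.
Round up.

n = 13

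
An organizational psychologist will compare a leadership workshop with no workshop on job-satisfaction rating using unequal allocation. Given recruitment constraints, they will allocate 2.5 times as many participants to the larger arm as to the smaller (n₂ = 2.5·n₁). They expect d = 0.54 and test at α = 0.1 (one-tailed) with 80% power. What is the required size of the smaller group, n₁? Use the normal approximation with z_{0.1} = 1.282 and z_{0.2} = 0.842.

With allocation ratio k = n₂/n₁ = 2.5, Var(x̄₁−x̄₂) = σ²(1/n₁ + 1/(k·n₁)) = σ²·(k+1)/(k·n₁).
So n₁ = (1 + 1/k)·((z_{α} + z_β)/d)² = 1.400 × (2.124/0.54)².
n₁ = 1.400 × 15.47 = 21.7.
Round up: n₁ = 22, giving n₂ = 2.5 × 22 = 55.

n₁ = 22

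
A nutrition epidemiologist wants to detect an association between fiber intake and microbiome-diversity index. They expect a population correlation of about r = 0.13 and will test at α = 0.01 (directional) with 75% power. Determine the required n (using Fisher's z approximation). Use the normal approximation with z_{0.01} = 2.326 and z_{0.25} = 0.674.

n = 530

Fisher's z: C = ½·ln((1+r)/(1−r)) = ½·ln(1.2989) = 0.1307.
n = ((z_{α} + z_β)/C)² + 3.
(2.326 + 0.674) / 0.1307 = 3.000 / 0.1307 = 22.953.
n = 22.953² + 3 = 526.86 + 3 = 529.9.
Round up.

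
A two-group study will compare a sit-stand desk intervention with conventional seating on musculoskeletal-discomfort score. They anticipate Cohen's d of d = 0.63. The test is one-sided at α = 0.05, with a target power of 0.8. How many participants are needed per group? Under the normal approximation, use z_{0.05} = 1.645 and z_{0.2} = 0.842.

n = 32 per group

For two independent groups with equal n: n = 2·((z_{α} + z_β) / d)².
z_{α} + z_β = 1.645 + 0.842 = 2.487.
n = 2 × (2.487 / 0.63)² = 2 × 3.948² = 2 × 15.58 = 31.2.
Round up to the next whole participant.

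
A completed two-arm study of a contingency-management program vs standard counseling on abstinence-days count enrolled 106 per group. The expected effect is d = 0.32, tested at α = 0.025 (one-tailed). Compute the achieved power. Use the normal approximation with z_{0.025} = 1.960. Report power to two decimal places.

For two equal groups, power = Φ(d·√(n/2) − z_{α}).
d·√(n/2) = 0.32 × √(106/2) = 0.32 × 7.280 = 2.330.
z_β = 2.330 − 1.960 = 0.370.
Power = Φ(0.370) = 0.644.

power ≈ 0.64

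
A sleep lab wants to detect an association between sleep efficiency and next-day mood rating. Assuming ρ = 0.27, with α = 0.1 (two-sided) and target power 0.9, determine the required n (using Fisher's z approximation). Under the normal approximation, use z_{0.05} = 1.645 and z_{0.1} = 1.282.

n = 115

Fisher's z: C = ½·ln((1+r)/(1−r)) = ½·ln(1.7397) = 0.2769.
n = ((z_{α/2} + z_β)/C)² + 3.
(1.645 + 1.282) / 0.2769 = 2.927 / 0.2769 = 10.571.
n = 10.571² + 3 = 111.74 + 3 = 114.7.
Round up.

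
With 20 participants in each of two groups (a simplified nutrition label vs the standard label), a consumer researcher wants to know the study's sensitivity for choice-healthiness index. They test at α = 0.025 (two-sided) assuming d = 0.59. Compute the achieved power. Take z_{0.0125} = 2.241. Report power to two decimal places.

power ≈ 0.35

For two equal groups, power = Φ(d·√(n/2) − z_{α/2}).
d·√(n/2) = 0.59 × √(20/2) = 0.59 × 3.162 = 1.866.
z_β = 1.866 − 2.241 = -0.375.
Power = Φ(-0.375) = 0.354.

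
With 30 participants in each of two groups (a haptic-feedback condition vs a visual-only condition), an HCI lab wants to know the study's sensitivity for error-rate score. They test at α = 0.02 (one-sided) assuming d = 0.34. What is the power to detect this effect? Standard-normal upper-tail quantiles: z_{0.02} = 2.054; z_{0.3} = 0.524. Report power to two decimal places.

power ≈ 0.23

For two equal groups, power = Φ(d·√(n/2) − z_{α}).
d·√(n/2) = 0.34 × √(30/2) = 0.34 × 3.873 = 1.317.
z_β = 1.317 − 2.054 = -0.737.
Power = Φ(-0.737) = 0.231.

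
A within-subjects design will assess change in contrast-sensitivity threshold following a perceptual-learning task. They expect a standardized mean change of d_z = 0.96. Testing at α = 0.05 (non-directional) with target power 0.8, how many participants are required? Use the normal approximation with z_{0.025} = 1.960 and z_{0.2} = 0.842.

For a paired (one-sample on differences) test: n = ((z_{α/2} + z_β) / d)².
z_{α/2} + z_β = 1.960 + 0.842 = 2.802.
n = (2.802 / 0.96)² = 2.919² = 8.52.
Round up.

n = 9 pairs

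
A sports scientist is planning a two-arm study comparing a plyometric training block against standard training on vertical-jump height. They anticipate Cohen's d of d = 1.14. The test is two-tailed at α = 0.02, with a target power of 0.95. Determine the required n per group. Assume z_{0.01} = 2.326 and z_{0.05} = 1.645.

For two independent groups with equal n: n = 2·((z_{α/2} + z_β) / d)².
z_{α/2} + z_β = 2.326 + 1.645 = 3.971.
n = 2 × (3.971 / 1.14)² = 2 × 3.483² = 2 × 12.13 = 24.3.
Round up to the next whole participant.

n = 25 per group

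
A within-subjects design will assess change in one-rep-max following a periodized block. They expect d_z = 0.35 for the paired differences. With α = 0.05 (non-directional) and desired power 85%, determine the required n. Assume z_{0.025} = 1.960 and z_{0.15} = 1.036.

For a paired (one-sample on differences) test: n = ((z_{α/2} + z_β) / d)².
z_{α/2} + z_β = 1.960 + 1.036 = 2.996.
n = (2.996 / 0.35)² = 8.560² = 73.27.
Round up.

n = 74 pairs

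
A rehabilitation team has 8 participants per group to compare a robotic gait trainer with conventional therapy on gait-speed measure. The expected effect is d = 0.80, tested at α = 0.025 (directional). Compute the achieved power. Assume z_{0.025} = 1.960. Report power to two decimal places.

For two equal groups, power = Φ(d·√(n/2) − z_{α}).
d·√(n/2) = 0.80 × √(8/2) = 0.80 × 2.000 = 1.600.
z_β = 1.600 − 1.960 = -0.360.
Power = Φ(-0.360) = 0.359.

power ≈ 0.36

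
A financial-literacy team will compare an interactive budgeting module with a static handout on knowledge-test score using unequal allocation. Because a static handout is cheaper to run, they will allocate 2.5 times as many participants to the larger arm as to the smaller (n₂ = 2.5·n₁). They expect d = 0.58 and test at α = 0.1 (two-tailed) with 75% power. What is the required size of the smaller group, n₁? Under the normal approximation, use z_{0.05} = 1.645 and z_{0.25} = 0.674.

n₁ = 23

With allocation ratio k = n₂/n₁ = 2.5, Var(x̄₁−x̄₂) = σ²(1/n₁ + 1/(k·n₁)) = σ²·(k+1)/(k·n₁).
So n₁ = (1 + 1/k)·((z_{α/2} + z_β)/d)² = 1.400 × (2.319/0.58)².
n₁ = 1.400 × 15.99 = 22.4.
Round up: n₁ = 23, giving n₂ = ⌈2.5 × 23⌉ = ⌈57.5⌉ = 58.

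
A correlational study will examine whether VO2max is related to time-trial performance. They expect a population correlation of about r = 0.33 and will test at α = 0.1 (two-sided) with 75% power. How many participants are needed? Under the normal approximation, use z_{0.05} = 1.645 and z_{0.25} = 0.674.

Fisher's z: C = ½·ln((1+r)/(1−r)) = ½·ln(1.9851) = 0.3428.
n = ((z_{α/2} + z_β)/C)² + 3.
(1.645 + 0.674) / 0.3428 = 2.319 / 0.3428 = 6.765.
n = 6.765² + 3 = 45.76 + 3 = 48.8.
Round up.

n = 49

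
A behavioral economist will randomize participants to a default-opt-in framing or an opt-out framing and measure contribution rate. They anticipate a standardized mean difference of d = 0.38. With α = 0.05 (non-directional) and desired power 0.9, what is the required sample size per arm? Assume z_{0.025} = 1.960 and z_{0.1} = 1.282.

n = 146 per group

For two independent groups with equal n: n = 2·((z_{α/2} + z_β) / d)².
z_{α/2} + z_β = 1.960 + 1.282 = 3.242.
n = 2 × (3.242 / 0.38)² = 2 × 8.532² = 2 × 72.79 = 145.6.
Round up to the next whole participant.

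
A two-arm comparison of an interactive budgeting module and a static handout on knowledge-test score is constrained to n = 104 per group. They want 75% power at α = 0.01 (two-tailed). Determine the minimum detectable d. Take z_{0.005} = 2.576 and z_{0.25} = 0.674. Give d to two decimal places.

d_min ≈ 0.45

For two independent groups of n = 104 each: d_min = (z_{α/2} + z_β)·√(2/n).
z-sum = 2.576 + 0.674 = 3.250.
d_min = 3.250 × √(2/104) = 3.250 × 0.1387 = 0.451.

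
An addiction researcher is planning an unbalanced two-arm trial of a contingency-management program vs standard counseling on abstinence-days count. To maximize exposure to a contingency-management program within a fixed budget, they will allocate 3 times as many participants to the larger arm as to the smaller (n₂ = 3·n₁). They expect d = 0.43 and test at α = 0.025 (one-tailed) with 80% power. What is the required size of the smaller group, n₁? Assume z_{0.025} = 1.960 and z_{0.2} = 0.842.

n₁ = 57

With allocation ratio k = n₂/n₁ = 3, Var(x̄₁−x̄₂) = σ²(1/n₁ + 1/(k·n₁)) = σ²·(k+1)/(k·n₁).
So n₁ = (1 + 1/k)·((z_{α} + z_β)/d)² = 1.333 × (2.802/0.43)².
n₁ = 1.333 × 42.46 = 56.6.
Round up: n₁ = 57, giving n₂ = 3 × 57 = 171.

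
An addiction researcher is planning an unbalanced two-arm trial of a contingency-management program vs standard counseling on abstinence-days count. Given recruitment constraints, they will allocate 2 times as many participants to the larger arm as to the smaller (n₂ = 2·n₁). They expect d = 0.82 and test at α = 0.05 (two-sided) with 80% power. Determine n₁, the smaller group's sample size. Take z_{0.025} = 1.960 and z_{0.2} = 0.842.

n₁ = 18

With allocation ratio k = n₂/n₁ = 2, Var(x̄₁−x̄₂) = σ²(1/n₁ + 1/(k·n₁)) = σ²·(k+1)/(k·n₁).
So n₁ = (1 + 1/k)·((z_{α/2} + z_β)/d)² = 1.500 × (2.802/0.82)².
n₁ = 1.500 × 11.68 = 17.5.
Round up: n₁ = 18, giving n₂ = 2 × 18 = 36.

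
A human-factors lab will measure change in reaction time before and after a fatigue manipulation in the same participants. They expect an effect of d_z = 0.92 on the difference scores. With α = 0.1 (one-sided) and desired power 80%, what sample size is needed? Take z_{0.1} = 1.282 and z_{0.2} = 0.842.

n = 6 pairs

For a paired (one-sample on differences) test: n = ((z_{α} + z_β) / d)².
z_{α} + z_β = 1.282 + 0.842 = 2.124.
n = (2.124 / 0.92)² = 2.309² = 5.33.
Round up.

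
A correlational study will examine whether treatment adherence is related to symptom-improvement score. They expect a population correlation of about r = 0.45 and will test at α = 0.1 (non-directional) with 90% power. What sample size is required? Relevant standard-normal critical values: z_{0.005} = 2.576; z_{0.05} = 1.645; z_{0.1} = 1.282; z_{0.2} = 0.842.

n = 40

Fisher's z: C = ½·ln((1+r)/(1−r)) = ½·ln(2.6364) = 0.4847.
n = ((z_{α/2} + z_β)/C)² + 3.
(1.645 + 1.282) / 0.4847 = 2.927 / 0.4847 = 6.039.
n = 6.039² + 3 = 36.47 + 3 = 39.5.
Round up.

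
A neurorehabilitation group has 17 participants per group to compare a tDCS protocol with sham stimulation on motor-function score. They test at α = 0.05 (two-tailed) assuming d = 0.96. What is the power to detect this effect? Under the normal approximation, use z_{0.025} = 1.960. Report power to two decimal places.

power ≈ 0.80

For two equal groups, power = Φ(d·√(n/2) − z_{α/2}).
d·√(n/2) = 0.96 × √(17/2) = 0.96 × 2.915 = 2.799.
z_β = 2.799 − 1.960 = 0.839.
Power = Φ(0.839) = 0.799.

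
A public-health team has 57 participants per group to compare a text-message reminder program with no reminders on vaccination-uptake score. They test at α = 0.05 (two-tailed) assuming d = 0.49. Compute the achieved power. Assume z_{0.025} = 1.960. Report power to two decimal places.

power ≈ 0.74

For two equal groups, power = Φ(d·√(n/2) − z_{α/2}).
d·√(n/2) = 0.49 × √(57/2) = 0.49 × 5.339 = 2.616.
z_β = 2.616 − 1.960 = 0.656.
Power = Φ(0.656) = 0.744.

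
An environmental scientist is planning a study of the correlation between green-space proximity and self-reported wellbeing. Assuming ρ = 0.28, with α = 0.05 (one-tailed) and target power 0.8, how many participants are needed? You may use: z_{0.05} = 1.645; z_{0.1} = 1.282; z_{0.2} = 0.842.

Fisher's z: C = ½·ln((1+r)/(1−r)) = ½·ln(1.7778) = 0.2877.
n = ((z_{α} + z_β)/C)² + 3.
(1.645 + 0.842) / 0.2877 = 2.487 / 0.2877 = 8.644.
n = 8.644² + 3 = 74.73 + 3 = 77.7.
Round up.

n = 78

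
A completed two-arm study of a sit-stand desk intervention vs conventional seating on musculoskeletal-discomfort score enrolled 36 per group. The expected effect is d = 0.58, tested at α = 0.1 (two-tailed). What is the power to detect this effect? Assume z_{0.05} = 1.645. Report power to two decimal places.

power ≈ 0.79

For two equal groups, power = Φ(d·√(n/2) − z_{α/2}).
d·√(n/2) = 0.58 × √(36/2) = 0.58 × 4.243 = 2.461.
z_β = 2.461 − 1.645 = 0.816.
Power = Φ(0.816) = 0.793.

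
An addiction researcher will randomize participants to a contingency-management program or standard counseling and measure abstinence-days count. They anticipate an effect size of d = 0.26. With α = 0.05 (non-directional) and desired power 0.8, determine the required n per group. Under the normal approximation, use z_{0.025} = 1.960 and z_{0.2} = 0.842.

n = 233 per group

For two independent groups with equal n: n = 2·((z_{α/2} + z_β) / d)².
z_{α/2} + z_β = 1.960 + 0.842 = 2.802.
n = 2 × (2.802 / 0.26)² = 2 × 10.777² = 2 × 116.14 = 232.3.
Round up to the next whole participant.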